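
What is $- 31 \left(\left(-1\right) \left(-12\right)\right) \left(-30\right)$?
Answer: $11160$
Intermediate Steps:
$- 31 \left(\left(-1\right) \left(-12\right)\right) \left(-30\right) = \left(-31\right) 12 \left(-30\right) = \left(-372\right) \left(-30\right) = 11160$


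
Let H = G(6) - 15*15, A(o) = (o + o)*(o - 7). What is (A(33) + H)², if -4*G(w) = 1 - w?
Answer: 35628961/16 ≈ 2.2268e+6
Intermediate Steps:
G(w) = -¼ + w/4 (G(w) = -(1 - w)/4 = -¼ + w/4)
A(o) = 2*o*(-7 + o) (A(o) = (2*o)*(-7 + o) = 2*o*(-7 + o))
H = -895/4 (H = (-¼ + (¼)*6) - 15*15 = (-¼ + 3/2) - 225 = 5/4 - 225 = -895/4 ≈ -223.75)
(A(33) + H)² = (2*33*(-7 + 33) - 895/4)² = (2*33*26 - 895/4)² = (1716 - 895/4)² = (5969/4)² = 35628961/16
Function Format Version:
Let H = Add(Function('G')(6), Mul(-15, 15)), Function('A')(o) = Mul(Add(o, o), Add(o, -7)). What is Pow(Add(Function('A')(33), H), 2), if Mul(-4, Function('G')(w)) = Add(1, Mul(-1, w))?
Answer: Rational(35628961, 16) ≈ 2.2268e+6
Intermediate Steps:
Function('G')(w) = Add(Rational(-1, 4), Mul(Rational(1, 4), w)) (Function('G')(w) = Mul(Rational(-1, 4), Add(1, Mul(-1, w))) = Add(Rational(-1, 4), Mul(Rational(1, 4), w)))
Function('A')(o) = Mul(2, o, Add(-7, o)) (Function('A')(o) = Mul(Mul(2, o), Add(-7, o)) = Mul(2, o, Add(-7, o)))
H = Rational(-895, 4) (H = Add(Add(Rational(-1, 4), Mul(Rational(1, 4), 6)), Mul(-15, 15)) = Add(Add(Rational(-1, 4), Rational(3, 2)), -225) = Add(Rational(5, 4), -225) = Rational(-895, 4) ≈ -223.75)
Pow(Add(Function('A')(33), H), 2) = Pow(Add(Mul(2, 33, Add(-7, 33)), Rational(-895, 4)), 2) = Pow(Add(Mul(2, 33, 26), Rational(-895, 4)), 2) = Pow(Add(1716, Rational(-895, 4)), 2) = Pow(Rational(5969, 4), 2) = Rational(35628961, 16)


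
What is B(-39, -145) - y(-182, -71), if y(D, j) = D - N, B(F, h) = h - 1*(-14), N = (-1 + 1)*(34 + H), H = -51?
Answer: 51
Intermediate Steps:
N = 0 (N = (-1 + 1)*(34 - 51) = 0*(-17) = 0)
B(F, h) = 14 + h (B(F, h) = h + 14 = 14 + h)
y(D, j) = D (y(D, j) = D - 1*0 = D + 0 = D)
B(-39, -145) - y(-182, -71) = (14 - 145) - 1*(-182) = -131 + 182 = 51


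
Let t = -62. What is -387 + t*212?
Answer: -13531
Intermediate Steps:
-387 + t*212 = -387 - 62*212 = -387 - 13144 = -13531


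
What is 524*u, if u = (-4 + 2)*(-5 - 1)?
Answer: 6288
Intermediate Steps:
u = 12 (u = -2*(-6) = 12)
524*u = 524*12 = 6288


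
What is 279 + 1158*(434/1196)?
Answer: 209064/299 ≈ 699.21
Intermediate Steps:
279 + 1158*(434/1196) = 279 + 1158*(434*(1/1196)) = 279 + 1158*(217/598) = 279 + 125643/299 = 209064/299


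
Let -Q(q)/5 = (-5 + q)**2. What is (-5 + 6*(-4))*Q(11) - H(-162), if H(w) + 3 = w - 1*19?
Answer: 5404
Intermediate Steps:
Q(q) = -5*(-5 + q)**2
H(w) = -22 + w (H(w) = -3 + (w - 1*19) = -3 + (w - 19) = -3 + (-19 + w) = -22 + w)
(-5 + 6*(-4))*Q(11) - H(-162) = (-5 + 6*(-4))*(-5*(-5 + 11)**2) - (-22 - 162) = (-5 - 24)*(-5*6**2) - 1*(-184) = -(-145)*36 + 184 = -29*(-180) + 184 = 5220 + 184 = 5404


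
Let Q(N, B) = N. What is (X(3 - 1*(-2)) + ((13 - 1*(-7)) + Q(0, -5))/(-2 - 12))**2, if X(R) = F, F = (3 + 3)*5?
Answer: 40000/49 ≈ 816.33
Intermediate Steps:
F = 30 (F = 6*5 = 30)
X(R) = 30
(X(3 - 1*(-2)) + ((13 - 1*(-7)) + Q(0, -5))/(-2 - 12))**2 = (30 + ((13 - 1*(-7)) + 0)/(-2 - 12))**2 = (30 + ((13 + 7) + 0)/(-14))**2 = (30 + (20 + 0)*(-1/14))**2 = (30 + 20*(-1/14))**2 = (30 - 10/7)**2 = (200/7)**2 = 40000/49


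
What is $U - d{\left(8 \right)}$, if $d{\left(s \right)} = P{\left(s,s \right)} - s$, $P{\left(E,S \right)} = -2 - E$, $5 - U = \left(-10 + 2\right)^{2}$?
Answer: $-41$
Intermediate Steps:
$U = -59$ ($U = 5 - \left(-10 + 2\right)^{2} = 5 - \left(-8\right)^{2} = 5 - 64 = -59$)
$d{\left(s \right)} = -2 - 2 s$ ($d{\left(s \right)} = \left(-2 - s\right) - s = -2 - 2 s$)
$U - d{\left(8 \right)} = -59 - \left(-2 - 16\right) = -59 - -18 = -59 + 18 = -41$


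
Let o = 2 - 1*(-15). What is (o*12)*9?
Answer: 1836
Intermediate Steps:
o = 17 (o = 2 + 15 = 17)
(o*12)*9 = (17*12)*9 = 204*9 = 1836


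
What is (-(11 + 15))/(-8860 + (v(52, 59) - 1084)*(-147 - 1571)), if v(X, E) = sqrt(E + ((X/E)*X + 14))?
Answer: -710798842/50665270381793 - 33501*sqrt(45961)/50665270381793 ≈ -1.4171e-5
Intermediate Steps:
v(X, E) = sqrt(14 + E + X**2/E) (v(X, E) = sqrt(E + (X**2/E + 14)) = sqrt(E + (14 + X**2/E)) = sqrt(14 + E + X**2/E))
(-(11 + 15))/(-8860 + (v(52, 59) - 1084)*(-147 - 1571)) = (-(11 + 15))/(-8860 + (sqrt(14 + 59 + 52**2/59) - 1084)*(-147 - 1571)) = (-1*26)/(-8860 + (sqrt(14 + 59 + (1/59)*2704) - 1084)*(-1718)) = -26/(-8860 + (sqrt(14 + 59 + 2704/59) - 1084)*(-1718)) = -26/(-8860 + (sqrt(7011/59) - 1084)*(-1718)) = -26/(-8860 + (3*sqrt(45961)/59 - 1084)*(-1718)) = -26/(-8860 + (-1084 + 3*sqrt(45961)/59)*(-1718)) = -26/(-8860 + (1862312 - 5154*sqrt(45961)/59)) = -26/(1853452 - 5154*sqrt(45961)/59)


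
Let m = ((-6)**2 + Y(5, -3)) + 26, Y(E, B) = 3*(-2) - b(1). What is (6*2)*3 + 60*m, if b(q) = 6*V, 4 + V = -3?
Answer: 5916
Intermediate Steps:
V = -7 (V = -4 - 3 = -7)
b(q) = -42 (b(q) = 6*(-7) = -42)
Y(E, B) = 36 (Y(E, B) = 3*(-2) - 1*(-42) = -6 + 42 = 36)
m = 98 (m = ((-6)**2 + 36) + 26 = (36 + 36) + 26 = 72 + 26 = 98)
(6*2)*3 + 60*m = (6*2)*3 + 60*98 = 12*3 + 5880 = 36 + 5880 = 5916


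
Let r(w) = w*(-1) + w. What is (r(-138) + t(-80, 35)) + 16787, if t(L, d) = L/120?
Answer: 50359/3 ≈ 16786.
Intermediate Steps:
t(L, d) = L/120 (t(L, d) = L*(1/120) = L/120)
r(w) = 0 (r(w) = -w + w = 0)
(r(-138) + t(-80, 35)) + 16787 = (0 + (1/120)*(-80)) + 16787 = (0 - 2/3) + 16787 = -2/3 + 16787 = 50359/3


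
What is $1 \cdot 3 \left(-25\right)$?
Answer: $-75$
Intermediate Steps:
$1 \cdot 3 \left(-25\right) = 3 \left(-25\right) = -75$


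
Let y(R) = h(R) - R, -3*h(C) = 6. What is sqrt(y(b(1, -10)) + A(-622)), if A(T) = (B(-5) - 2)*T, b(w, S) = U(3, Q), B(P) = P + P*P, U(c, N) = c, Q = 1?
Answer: I*sqrt(11201) ≈ 105.83*I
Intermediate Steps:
h(C) = -2 (h(C) = -1/3*6 = -2)
B(P) = P + P**2
b(w, S) = 3
y(R) = -2 - R
A(T) = 18*T (A(T) = (-5*(1 - 5) - 2)*T = (-5*(-4) - 2)*T = (20 - 2)*T = 18*T)
sqrt(y(b(1, -10)) + A(-622)) = sqrt((-2 - 1*3) + 18*(-622)) = sqrt((-2 - 3) - 11196) = sqrt(-5 - 11196) = sqrt(-11201) = I*sqrt(11201)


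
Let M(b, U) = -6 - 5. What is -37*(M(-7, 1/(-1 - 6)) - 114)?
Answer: 4625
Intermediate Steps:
M(b, U) = -11
-37*(M(-7, 1/(-1 - 6)) - 114) = -37*(-11 - 114) = -37*(-125) = 4625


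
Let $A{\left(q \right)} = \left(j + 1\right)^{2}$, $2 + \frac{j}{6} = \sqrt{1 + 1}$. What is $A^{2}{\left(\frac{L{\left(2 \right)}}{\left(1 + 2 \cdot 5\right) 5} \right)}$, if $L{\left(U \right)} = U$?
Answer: $72097 - 50952 \sqrt{2} \approx 39.991$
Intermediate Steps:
$j = -12 + 6 \sqrt{2}$ ($j = -12 + 6 \sqrt{1 + 1} = -12 + 6 \sqrt{2} \approx -3.5147$)
$A{\left(q \right)} = \left(-11 + 6 \sqrt{2}\right)^{2}$ ($A{\left(q \right)} = \left(\left(-12 + 6 \sqrt{2}\right) + 1\right)^{2} = \left(-11 + 6 \sqrt{2}\right)^{2}$)
$A^{2}{\left(\frac{L{\left(2 \right)}}{\left(1 + 2 \cdot 5\right) 5} \right)} = \left(193 - 132 \sqrt{2}\right)^{2}$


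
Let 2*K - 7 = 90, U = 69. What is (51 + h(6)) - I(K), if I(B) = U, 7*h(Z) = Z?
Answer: -120/7 ≈ -17.143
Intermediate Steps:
K = 97/2 (K = 7/2 + (1/2)*90 = 7/2 + 45 = 97/2 ≈ 48.500)
h(Z) = Z/7
I(B) = 69
(51 + h(6)) - I(K) = (51 + (1/7)*6) - 1*69 = (51 + 6/7) - 69 = 363/7 - 69 = -120/7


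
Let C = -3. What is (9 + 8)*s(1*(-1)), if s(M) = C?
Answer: -51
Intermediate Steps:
s(M) = -3
(9 + 8)*s(1*(-1)) = (9 + 8)*(-3) = 17*(-3) = -51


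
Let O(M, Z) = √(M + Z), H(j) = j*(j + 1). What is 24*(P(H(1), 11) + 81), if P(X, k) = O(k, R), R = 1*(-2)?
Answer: 2016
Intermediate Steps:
R = -2
H(j) = j*(1 + j)
P(X, k) = √(-2 + k) (P(X, k) = √(k - 2) = √(-2 + k))
24*(P(H(1), 11) + 81) = 24*(√(-2 + 11) + 81) = 24*(√9 + 81) = 24*(3 + 81) = 24*84 = 2016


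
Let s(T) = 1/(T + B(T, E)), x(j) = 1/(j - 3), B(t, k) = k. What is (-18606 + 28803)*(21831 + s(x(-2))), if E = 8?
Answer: 2893956186/13 ≈ 2.2261e+8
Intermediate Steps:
x(j) = 1/(-3 + j)
s(T) = 1/(8 + T) (s(T) = 1/(T + 8) = 1/(8 + T))
(-18606 + 28803)*(21831 + s(x(-2))) = (-18606 + 28803)*(21831 + 1/(8 + 1/(-3 - 2))) = 10197*(21831 + 1/(8 + 1/(-5))) = 10197*(21831 + 1/(8 - 1/5)) = 10197*(21831 + 1/(39/5)) = 10197*(21831 + 5/39) = 10197*(851414/39) = 2893956186/13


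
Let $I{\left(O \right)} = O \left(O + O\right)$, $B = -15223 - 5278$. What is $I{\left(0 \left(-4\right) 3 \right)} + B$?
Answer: $-20501$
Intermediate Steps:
$B = -20501$ ($B = -15223 - 5278 = -20501$)
$I{\left(O \right)} = 2 O^{2}$ ($I{\left(O \right)} = O 2 O = 2 O^{2}$)
$I{\left(0 \left(-4\right) 3 \right)} + B = 2 \left(0 \left(-4\right) 3\right)^{2} - 20501 = 2 \left(0 \cdot 3\right)^{2} - 20501 = 2 \cdot 0^{2} - 20501 = 2 \cdot 0 - 20501 = 0 - 20501 = -20501$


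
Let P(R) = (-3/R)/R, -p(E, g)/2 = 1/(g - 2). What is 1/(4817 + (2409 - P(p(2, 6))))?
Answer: 1/7238 ≈ 0.00013816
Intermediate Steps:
p(E, g) = -2/(-2 + g) (p(E, g) = -2/(g - 2) = -2/(-2 + g))
P(R) = -3/R**2
1/(4817 + (2409 - P(p(2, 6)))) = 1/(4817 + (2409 - (-3)/(-2/(-2 + 6))**2)) = 1/(4817 + (2409 - (-3)/(-2/4)**2)) = 1/(4817 + (2409 - (-3)/(-2*1/4)**2)) = 1/(4817 + (2409 - (-3)/(-1/2)**2)) = 1/(4817 + (2409 - (-3)*4)) = 1/(4817 + (2409 - 1*(-12))) = 1/(4817 + (2409 + 12)) = 1/(4817 + 2421) = 1/7238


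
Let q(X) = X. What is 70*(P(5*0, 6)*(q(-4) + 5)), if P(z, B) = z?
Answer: 0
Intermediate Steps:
70*(P(5*0, 6)*(q(-4) + 5)) = 70*((5*0)*(-4 + 5)) = 70*(0*1) = 70*0 = 0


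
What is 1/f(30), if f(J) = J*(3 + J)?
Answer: 1/990 ≈ 0.0010101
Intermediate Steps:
1/f(30) = 1/(30*(3 + 30)) = 1/(30*33) = 1/990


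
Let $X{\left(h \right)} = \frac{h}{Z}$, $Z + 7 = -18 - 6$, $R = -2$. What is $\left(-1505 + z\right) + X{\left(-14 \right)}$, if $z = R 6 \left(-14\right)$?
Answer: $- \frac{41433}{31} \approx -1336.5$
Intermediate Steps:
$Z = -31$ ($Z = -7 - 24 = -31$)
$z = 168$ ($z = \left(-2\right) 6 \left(-14\right) = \left(-12\right) \left(-14\right) = 168$)
$X{\left(h \right)} = - \frac{h}{31}$ ($X{\left(h \right)} = \frac{h}{-31} = h \left(- \frac{1}{31}\right) = - \frac{h}{31}$)
$\left(-1505 + z\right) + X{\left(-14 \right)} = \left(-1505 + 168\right) - - \frac{14}{31} = -1337 + \frac{14}{31} = - \frac{41433}{31}$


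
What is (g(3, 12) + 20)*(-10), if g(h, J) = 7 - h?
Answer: -240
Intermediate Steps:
(g(3, 12) + 20)*(-10) = ((7 - 1*3) + 20)*(-10) = ((7 - 3) + 20)*(-10) = (4 + 20)*(-10) = 24*(-10) = -240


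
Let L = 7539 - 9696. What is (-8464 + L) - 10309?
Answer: -20930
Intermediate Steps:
L = -2157
(-8464 + L) - 10309 = (-8464 - 2157) - 10309 = -10621 - 10309 = -20930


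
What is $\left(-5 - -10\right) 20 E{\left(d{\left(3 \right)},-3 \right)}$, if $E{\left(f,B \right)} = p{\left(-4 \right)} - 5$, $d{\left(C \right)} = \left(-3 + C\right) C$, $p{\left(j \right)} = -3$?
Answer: $-800$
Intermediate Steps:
$d{\left(C \right)} = C \left(-3 + C\right)$
$E{\left(f,B \right)} = -8$ ($E{\left(f,B \right)} = -3 - 5 = -8$)
$\left(-5 - -10\right) 20 E{\left(d{\left(3 \right)},-3 \right)} = \left(-5 - -10\right) 20 \left(-8\right) = \left(-5 + 10\right) 20 \left(-8\right) = 5 \cdot 20 \left(-8\right) = 100 \left(-8\right) = -800$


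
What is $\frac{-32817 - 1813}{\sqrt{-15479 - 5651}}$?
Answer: $\frac{3463 i \sqrt{21130}}{2113} \approx 238.23 i$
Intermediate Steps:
$\frac{-32817 - 1813}{\sqrt{-15479 - 5651}} = \frac{-32817 - 1813}{\sqrt{-21130}} = - \frac{34630}{i \sqrt{21130}} = - 34630 \left(- \frac{i \sqrt{21130}}{21130}\right) = \frac{3463 i \sqrt{21130}}{2113}$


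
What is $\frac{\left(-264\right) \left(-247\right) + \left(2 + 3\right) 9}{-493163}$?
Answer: $- \frac{65253}{493163} \approx -0.13232$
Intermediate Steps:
$\frac{\left(-264\right) \left(-247\right) + \left(2 + 3\right) 9}{-493163} = \left(65208 + 5 \cdot 9\right) \left(- \frac{1}{493163}\right) = \left(65208 + 45\right) \left(- \frac{1}{493163}\right) = 65253 \left(- \frac{1}{493163}\right) = - \frac{65253}{493163}$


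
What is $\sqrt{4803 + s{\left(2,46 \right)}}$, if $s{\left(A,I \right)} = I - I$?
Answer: $\sqrt{4803} \approx 69.304$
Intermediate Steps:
$s{\left(A,I \right)} = 0$
$\sqrt{4803 + s{\left(2,46 \right)}} = \sqrt{4803 + 0} = \sqrt{4803}$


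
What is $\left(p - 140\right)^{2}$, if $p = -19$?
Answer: $25281$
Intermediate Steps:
$\left(p - 140\right)^{2} = \left(-19 - 140\right)^{2} = \left(-159\right)^{2} = 25281$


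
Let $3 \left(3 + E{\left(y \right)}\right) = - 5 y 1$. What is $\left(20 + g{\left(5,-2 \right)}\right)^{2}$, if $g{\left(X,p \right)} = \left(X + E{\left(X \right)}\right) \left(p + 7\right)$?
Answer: $\frac{1225}{9} \approx 136.11$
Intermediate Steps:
$E{\left(y \right)} = -3 - \frac{5 y}{3}$ ($E{\left(y \right)} = -3 + \frac{- 5 y 1}{3} = -3 + \frac{\left(-5\right) y}{3} = -3 - \frac{5 y}{3}$)
$g{\left(X,p \right)} = \left(-3 - \frac{2 X}{3}\right) \left(7 + p\right)$ ($g{\left(X,p \right)} = \left(X - \left(3 + \frac{5 X}{3}\right)\right) \left(p + 7\right) = \left(-3 - \frac{2 X}{3}\right) \left(7 + p\right)$)
$\left(20 + g{\left(5,-2 \right)}\right)^{2} = \left(20 - \left(\frac{115}{3} - \frac{20}{3}\right)\right)^{2} = \left(20 + \left(-21 + 6 - \frac{70}{3} + \frac{20}{3}\right)\right)^{2} = \left(20 - \frac{95}{3}\right)^{2} = \left(- \frac{35}{3}\right)^{2} = \frac{1225}{9}$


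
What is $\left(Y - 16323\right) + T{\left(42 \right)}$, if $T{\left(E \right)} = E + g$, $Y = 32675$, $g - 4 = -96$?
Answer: $16302$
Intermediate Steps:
$g = -92$ ($g = 4 - 96 = -92$)
$T{\left(E \right)} = -92 + E$ ($T{\left(E \right)} = E - 92 = -92 + E$)
$\left(Y - 16323\right) + T{\left(42 \right)} = \left(32675 - 16323\right) + \left(-92 + 42\right) = 16352 - 50 = 16302$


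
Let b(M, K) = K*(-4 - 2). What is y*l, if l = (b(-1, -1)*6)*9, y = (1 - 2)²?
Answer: 324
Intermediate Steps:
b(M, K) = -6*K (b(M, K) = K*(-6) = -6*K)
y = 1 (y = (-1)² = 1)
l = 324 (l = (-6*(-1)*6)*9 = (6*6)*9 = 36*9 = 324)
y*l = 1*324 = 324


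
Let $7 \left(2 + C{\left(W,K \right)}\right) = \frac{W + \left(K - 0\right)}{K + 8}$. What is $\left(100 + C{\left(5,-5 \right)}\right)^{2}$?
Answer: $9604$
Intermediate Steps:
$C{\left(W,K \right)} = -2 + \frac{K + W}{7 \left(8 + K\right)}$ ($C{\left(W,K \right)} = -2 + \frac{\left(W + \left(K - 0\right)\right) \frac{1}{K + 8}}{7} = -2 + \frac{\left(W + \left(K + 0\right)\right) \frac{1}{8 + K}}{7} = -2 + \frac{\left(W + K\right) \frac{1}{8 + K}}{7} = -2 + \frac{\left(K + W\right) \frac{1}{8 + K}}{7} = -2 + \frac{\frac{1}{8 + K} \left(K + W\right)}{7} = -2 + \frac{K + W}{7 \left(8 + K\right)}$)
$\left(100 + C{\left(5,-5 \right)}\right)^{2} = \left(100 + \frac{-112 + 5 - -65}{7 \left(8 - 5\right)}\right)^{2} = \left(100 + \frac{-112 + 5 + 65}{7 \cdot 3}\right)^{2} = \left(100 + \frac{1}{7} \cdot \frac{1}{3} \left(-42\right)\right)^{2} = \left(100 - 2\right)^{2} = 98^{2} = 9604$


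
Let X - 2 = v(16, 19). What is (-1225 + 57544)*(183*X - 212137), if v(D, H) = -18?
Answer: -12112245735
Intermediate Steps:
X = -16 (X = 2 - 18 = -16)
(-1225 + 57544)*(183*X - 212137) = (-1225 + 57544)*(183*(-16) - 212137) = 56319*(-2928 - 212137) = 56319*(-215065) = -12112245735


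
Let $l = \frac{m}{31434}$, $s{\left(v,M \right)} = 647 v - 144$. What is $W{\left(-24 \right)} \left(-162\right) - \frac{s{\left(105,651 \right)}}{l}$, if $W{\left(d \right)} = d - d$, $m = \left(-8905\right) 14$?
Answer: $\frac{81959319}{4795} \approx 17093.0$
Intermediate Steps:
$m = -124670$
$W{\left(d \right)} = 0$
$s{\left(v,M \right)} = -144 + 647 v$
$l = - \frac{4795}{1209}$ ($l = - \frac{124670}{31434} = \left(-124670\right) \frac{1}{31434} = - \frac{4795}{1209} \approx -3.9661$)
$W{\left(-24 \right)} \left(-162\right) - \frac{s{\left(105,651 \right)}}{l} = 0 \left(-162\right) - \frac{-144 + 647 \cdot 105}{- \frac{4795}{1209}} = 0 - \left(-144 + 67935\right) \left(- \frac{1209}{4795}\right) = 0 - 67791 \left(- \frac{1209}{4795}\right) = 0 - - \frac{81959319}{4795} = 0 + \frac{81959319}{4795} = \frac{81959319}{4795}$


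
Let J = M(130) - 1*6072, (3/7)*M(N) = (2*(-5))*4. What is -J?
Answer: 18496/3 ≈ 6165.3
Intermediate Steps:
M(N) = -280/3 (M(N) = 7*((2*(-5))*4)/3 = 7*(-10*4)/3 = (7/3)*(-40) = -280/3)
J = -18496/3 (J = -280/3 - 1*6072 = -280/3 - 6072 = -18496/3 ≈ -6165.3)
-J = -1*(-18496/3) = 18496/3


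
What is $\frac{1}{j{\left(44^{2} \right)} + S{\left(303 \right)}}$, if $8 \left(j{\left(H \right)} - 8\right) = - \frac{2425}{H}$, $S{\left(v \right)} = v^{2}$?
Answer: $\frac{15488}{1422059271} \approx 1.0891 \cdot 10^{-5}$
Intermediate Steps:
$j{\left(H \right)} = 8 - \frac{2425}{8 H}$ ($j{\left(H \right)} = 8 + \frac{\left(-2425\right) \frac{1}{H}}{8} = 8 - \frac{2425}{8 H}$)
$\frac{1}{j{\left(44^{2} \right)} + S{\left(303 \right)}} = \frac{1}{\left(8 - \frac{2425}{8 \cdot 44^{2}}\right) + 303^{2}} = \frac{1}{\left(8 - \frac{2425}{8 \cdot 1936}\right) + 91809} = \frac{1}{\left(8 - \frac{2425}{15488}\right) + 91809} = \frac{1}{\frac{121479}{15488} + 91809} = \frac{1}{\frac{1422059271}{15488}} = \frac{15488}{1422059271}$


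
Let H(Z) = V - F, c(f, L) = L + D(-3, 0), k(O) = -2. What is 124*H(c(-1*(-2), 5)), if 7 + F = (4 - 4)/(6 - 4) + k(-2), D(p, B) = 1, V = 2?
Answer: 1364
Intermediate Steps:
F = -9 (F = -7 + ((4 - 4)/(6 - 4) - 2) = -7 + (0/2 - 2) = -7 + (0*(½) - 2) = -7 + (0 - 2) = -7 - 2 = -9)
c(f, L) = 1 + L (c(f, L) = L + 1 = 1 + L)
H(Z) = 11 (H(Z) = 2 - 1*(-9) = 2 + 9 = 11)
124*H(c(-1*(-2), 5)) = 124*11 = 1364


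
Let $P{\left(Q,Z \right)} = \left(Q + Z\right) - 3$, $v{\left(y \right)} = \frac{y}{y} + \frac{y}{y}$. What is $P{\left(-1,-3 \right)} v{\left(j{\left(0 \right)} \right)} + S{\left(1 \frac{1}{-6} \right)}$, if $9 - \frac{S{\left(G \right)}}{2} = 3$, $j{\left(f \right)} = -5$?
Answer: $-2$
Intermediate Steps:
$v{\left(y \right)} = 2$ ($v{\left(y \right)} = 1 + 1 = 2$)
$S{\left(G \right)} = 12$ ($S{\left(G \right)} = 18 - 6 = 12$)
$P{\left(Q,Z \right)} = -3 + Q + Z$
$P{\left(-1,-3 \right)} v{\left(j{\left(0 \right)} \right)} + S{\left(1 \frac{1}{-6} \right)} = \left(-3 - 1 - 3\right) 2 + 12 = \left(-7\right) 2 + 12 = -14 + 12 = -2$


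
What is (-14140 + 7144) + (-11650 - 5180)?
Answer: -23826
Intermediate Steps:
(-14140 + 7144) + (-11650 - 5180) = -6996 - 16830 = -23826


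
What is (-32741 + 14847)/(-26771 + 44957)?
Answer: -8947/9093 ≈ -0.98394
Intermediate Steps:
(-32741 + 14847)/(-26771 + 44957) = -17894/18186 = -17894*1/18186 = -8947/9093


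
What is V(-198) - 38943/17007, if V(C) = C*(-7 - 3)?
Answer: 11211639/5669 ≈ 1977.7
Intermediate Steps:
V(C) = -10*C (V(C) = C*(-10) = -10*C)
V(-198) - 38943/17007 = -10*(-198) - 38943/17007 = 1980 - 38943/17007 = 1980 - 1*12981/5669 = 1980 - 12981/5669 = 11211639/5669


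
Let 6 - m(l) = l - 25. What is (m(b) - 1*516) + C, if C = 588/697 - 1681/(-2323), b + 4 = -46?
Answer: -701784404/1619131 ≈ -433.43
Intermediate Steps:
b = -50 (b = -4 - 46 = -50)
C = 2537581/1619131 (C = 588*(1/697) - 1681*(-1/2323) = 588/697 + 1681/2323 = 2537581/1619131 ≈ 1.5672)
m(l) = 31 - l (m(l) = 6 - (l - 25) = 6 - (-25 + l) = 6 + (25 - l) = 31 - l)
(m(b) - 1*516) + C = ((31 - 1*(-50)) - 1*516) + 2537581/1619131 = ((31 + 50) - 516) + 2537581/1619131 = (81 - 516) + 2537581/1619131 = -435 + 2537581/1619131 = -701784404/1619131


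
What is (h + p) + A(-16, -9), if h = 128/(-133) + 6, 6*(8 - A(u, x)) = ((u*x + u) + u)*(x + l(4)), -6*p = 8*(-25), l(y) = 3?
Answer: 63190/399 ≈ 158.37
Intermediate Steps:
p = 100/3 (p = -4*(-25)/3 = -1/6*(-200) = 100/3 ≈ 33.333)
A(u, x) = 8 - (3 + x)*(2*u + u*x)/6 (A(u, x) = 8 - ((u*x + u) + u)*(x + 3)/6 = 8 - ((u + u*x) + u)*(3 + x)/6 = 8 - (2*u + u*x)*(3 + x)/6 = 8 - (3 + x)*(2*u + u*x)/6)
h = 670/133 (h = 128*(-1/133) + 6 = -128/133 + 6 = 670/133 ≈ 5.0376)
(h + p) + A(-16, -9) = (670/133 + 100/3) + (8 - 1*(-16) - 5/6*(-16)*(-9) - 1/6*(-16)*(-9)**2) = 15310/399 + (8 + 16 - 120 - 1/6*(-16)*81) = 15310/399 + (8 + 16 - 120 + 216) = 15310/399 + 120 = 63190/399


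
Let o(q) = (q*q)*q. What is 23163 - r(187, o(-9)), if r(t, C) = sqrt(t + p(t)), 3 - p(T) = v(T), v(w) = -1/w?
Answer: 23163 - sqrt(6644297)/187 ≈ 23149.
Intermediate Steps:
p(T) = 3 + 1/T (p(T) = 3 - (-1)/T = 3 + 1/T)
o(q) = q**3 (o(q) = q**2*q = q**3)
r(t, C) = sqrt(3 + t + 1/t) (r(t, C) = sqrt(t + (3 + 1/t)) = sqrt(3 + t + 1/t))
23163 - r(187, o(-9)) = 23163 - sqrt(3 + 187 + 1/187) = 23163 - sqrt(35531/187) = 23163 - sqrt(6644297)/187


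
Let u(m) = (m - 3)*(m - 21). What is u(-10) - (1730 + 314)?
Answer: -1641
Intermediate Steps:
u(m) = (-21 + m)*(-3 + m) (u(m) = (-3 + m)*(-21 + m) = (-21 + m)*(-3 + m))
u(-10) - (1730 + 314) = (63 + (-10)² - 24*(-10)) - (1730 + 314) = (63 + 100 + 240) - 1*2044 = 403 - 2044 = -1641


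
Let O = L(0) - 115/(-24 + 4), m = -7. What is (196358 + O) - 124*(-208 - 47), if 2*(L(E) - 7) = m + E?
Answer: 911949/4 ≈ 2.2799e+5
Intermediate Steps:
L(E) = 7/2 + E/2 (L(E) = 7 + (-7 + E)/2 = 7 + (-7/2 + E/2) = 7/2 + E/2)
O = 37/4 (O = (7/2 + (½)*0) - 115/(-24 + 4) = (7/2 + 0) - 115/(-20) = 7/2 - 1/20*(-115) = 7/2 + 23/4 = 37/4 ≈ 9.2500)
(196358 + O) - 124*(-208 - 47) = (196358 + 37/4) - 124*(-208 - 47) = 785469/4 - 124*(-255) = 785469/4 + 31620 = 911949/4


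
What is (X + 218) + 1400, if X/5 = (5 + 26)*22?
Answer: 5028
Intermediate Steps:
X = 3410 (X = 5*((5 + 26)*22) = 5*(31*22) = 5*682 = 3410)
(X + 218) + 1400 = (3410 + 218) + 1400 = 3628 + 1400 = 5028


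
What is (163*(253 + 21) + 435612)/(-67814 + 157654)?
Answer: 240137/44920 ≈ 5.3459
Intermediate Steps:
(163*(253 + 21) + 435612)/(-67814 + 157654) = (163*274 + 435612)/89840 = (44662 + 435612)*(1/89840) = 480274*(1/89840) = 240137/44920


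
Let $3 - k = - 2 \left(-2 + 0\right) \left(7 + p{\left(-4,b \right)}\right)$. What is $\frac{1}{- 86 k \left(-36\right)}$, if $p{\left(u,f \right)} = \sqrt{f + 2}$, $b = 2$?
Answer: $- \frac{1}{102168} \approx -9.7878 \cdot 10^{-6}$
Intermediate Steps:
$p{\left(u,f \right)} = \sqrt{2 + f}$
$k = -33$ ($k = 3 - - 2 \left(-2 + 0\right) \left(7 + \sqrt{2 + 2}\right) = 3 - - 2 \left(- 2 \left(7 + \sqrt{4}\right)\right) = 3 - - 2 \left(- 2 \left(7 + 2\right)\right) = 3 - - 2 \left(\left(-2\right) 9\right) = 3 - \left(-2\right) \left(-18\right) = 3 - 36 = -33$)
$\frac{1}{- 86 k \left(-36\right)} = \frac{1}{\left(-86\right) \left(-33\right) \left(-36\right)} = \frac{1}{2838 \left(-36\right)} = \frac{1}{-102168} = - \frac{1}{102168}$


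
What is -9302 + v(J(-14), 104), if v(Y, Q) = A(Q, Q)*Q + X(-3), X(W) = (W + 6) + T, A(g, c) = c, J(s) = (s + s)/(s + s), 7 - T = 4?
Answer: 1520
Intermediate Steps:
T = 3 (T = 7 - 1*4 = 7 - 4 = 3)
J(s) = 1 (J(s) = (2*s)/((2*s)) = (2*s)*(1/(2*s)) = 1)
X(W) = 9 + W (X(W) = (W + 6) + 3 = (6 + W) + 3 = 9 + W)
v(Y, Q) = 6 + Q² (v(Y, Q) = Q*Q + (9 - 3) = Q² + 6 = 6 + Q²)
-9302 + v(J(-14), 104) = -9302 + (6 + 104²) = -9302 + (6 + 10816) = -9302 + 10822 = 1520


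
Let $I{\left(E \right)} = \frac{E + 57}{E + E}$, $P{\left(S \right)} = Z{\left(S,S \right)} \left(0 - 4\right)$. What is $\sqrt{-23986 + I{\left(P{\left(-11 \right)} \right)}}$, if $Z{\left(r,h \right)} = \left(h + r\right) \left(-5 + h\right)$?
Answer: $\frac{5 i \sqrt{29719019}}{176} \approx 154.87 i$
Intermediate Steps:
$Z{\left(r,h \right)} = \left(-5 + h\right) \left(h + r\right)$
$P{\left(S \right)} = - 8 S^{2} + 40 S$ ($P{\left(S \right)} = \left(S^{2} - 5 S - 5 S + S S\right) \left(0 - 4\right) = \left(S^{2} - 5 S - 5 S + S^{2}\right) \left(-4\right) = \left(- 10 S + 2 S^{2}\right) \left(-4\right) = - 8 S^{2} + 40 S$)
$I{\left(E \right)} = \frac{57 + E}{2 E}$
$\sqrt{-23986 + I{\left(P{\left(-11 \right)} \right)}} = \sqrt{-23986 + \frac{57 + 8 \left(-11\right) \left(5 - -11\right)}{2 \cdot 8 \left(-11\right) \left(5 - -11\right)}} = \sqrt{-23986 + \frac{57 + 8 \left(-11\right) \left(5 + 11\right)}{2 \cdot 8 \left(-11\right) \left(5 + 11\right)}} = \sqrt{-23986 + \frac{57 + 8 \left(-11\right) 16}{2 \cdot 8 \left(-11\right) 16}} = \sqrt{-23986 + \frac{57 - 1408}{2 \left(-1408\right)}} = \sqrt{-23986 + \frac{1}{2} \left(- \frac{1}{1408}\right) \left(-1351\right)} = \sqrt{-23986 + \frac{1351}{2816}} = \sqrt{- \frac{67543225}{2816}} = \frac{5 i \sqrt{29719019}}{176}$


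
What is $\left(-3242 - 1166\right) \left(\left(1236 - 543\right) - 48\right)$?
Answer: $-2843160$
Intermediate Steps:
$\left(-3242 - 1166\right) \left(\left(1236 - 543\right) - 48\right) = - 4408 \left(693 - 48\right) = \left(-4408\right) 645 = -2843160$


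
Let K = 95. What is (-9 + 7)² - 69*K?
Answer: -6551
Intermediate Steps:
(-9 + 7)² - 69*K = (-9 + 7)² - 69*95 = (-2)² - 6555 = 4 - 6555 = -6551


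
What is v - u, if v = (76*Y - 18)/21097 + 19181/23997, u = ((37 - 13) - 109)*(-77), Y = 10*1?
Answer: -3313080053074/506264709 ≈ -6544.2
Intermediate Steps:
Y = 10
u = 6545 (u = (24 - 109)*(-77) = -85*(-77) = 6545)
v = 422467331/506264709 (v = (76*10 - 18)/21097 + 19181/23997 = (760 - 18)*(1/21097) + 19181*(1/23997) = 742*(1/21097) + 19181/23997 = 742/21097 + 19181/23997 = 422467331/506264709 ≈ 0.83448)
v - u = 422467331/506264709 - 1*6545 = 422467331/506264709 - 6545 = -3313080053074/506264709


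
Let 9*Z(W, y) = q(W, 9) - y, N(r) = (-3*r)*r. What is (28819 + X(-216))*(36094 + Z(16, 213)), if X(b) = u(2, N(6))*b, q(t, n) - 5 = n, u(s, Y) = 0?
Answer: 9356001893/9 ≈ 1.0396e+9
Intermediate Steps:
N(r) = -3*r²
q(t, n) = 5 + n
Z(W, y) = 14/9 - y/9 (Z(W, y) = ((5 + 9) - y)/9 = (14 - y)/9 = 14/9 - y/9)
X(b) = 0 (X(b) = 0*b = 0)
(28819 + X(-216))*(36094 + Z(16, 213)) = (28819 + 0)*(36094 + (14/9 - ⅑*213)) = 28819*(36094 + (14/9 - 71/3)) = 28819*(36094 - 199/9) = 28819*(324647/9) = 9356001893/9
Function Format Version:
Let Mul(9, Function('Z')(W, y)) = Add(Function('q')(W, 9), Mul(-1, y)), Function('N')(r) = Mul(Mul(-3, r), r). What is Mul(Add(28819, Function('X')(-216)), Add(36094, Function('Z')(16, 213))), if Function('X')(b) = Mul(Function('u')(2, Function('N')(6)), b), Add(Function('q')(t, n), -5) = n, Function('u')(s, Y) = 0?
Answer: Rational(9356001893, 9) ≈ 1.0396e+9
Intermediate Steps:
Function('N')(r) = Mul(-3, Pow(r, 2))
Function('q')(t, n) = Add(5, n)
Function('Z')(W, y) = Add(Rational(14, 9), Mul(Rational(-1, 9), y)) (Function('Z')(W, y) = Mul(Rational(1, 9), Add(Add(5, 9), Mul(-1, y))) = Mul(Rational(1, 9), Add(14, Mul(-1, y))) = Add(Rational(14, 9), Mul(Rational(-1, 9), y)))
Function('X')(b) = 0 (Function('X')(b) = Mul(0, b) = 0)
Mul(Add(28819, Function('X')(-216)), Add(36094, Function('Z')(16, 213))) = Mul(Add(28819, 0), Add(36094, Add(Rational(14, 9), Mul(Rational(-1, 9), 213)))) = Mul(28819, Add(36094, Add(Rational(14, 9), Rational(-71, 3)))) = Mul(28819, Add(36094, Rational(-199, 9))) = Mul(28819, Rational(324647, 9)) = Rational(9356001893, 9)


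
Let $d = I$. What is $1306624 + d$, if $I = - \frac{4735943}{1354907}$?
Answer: $\frac{1770349268025}{1354907} \approx 1.3066 \cdot 10^{6}$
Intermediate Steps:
$I = - \frac{4735943}{1354907}$ ($I = \left(-4735943\right) \frac{1}{1354907} = - \frac{4735943}{1354907} \approx -3.4954$)
$d = - \frac{4735943}{1354907} \approx -3.4954$
$1306624 + d = 1306624 - \frac{4735943}{1354907} = \frac{1770349268025}{1354907}$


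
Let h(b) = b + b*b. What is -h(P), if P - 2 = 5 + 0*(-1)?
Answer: -56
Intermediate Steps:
P = 7 (P = 2 + (5 + 0*(-1)) = 2 + (5 + 0) = 2 + 5 = 7)
h(b) = b + b**2
-h(P) = -7*(1 + 7) = -7*8 = -1*56 = -56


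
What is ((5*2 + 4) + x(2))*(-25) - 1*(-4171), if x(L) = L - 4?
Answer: 3871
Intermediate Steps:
x(L) = -4 + L
((5*2 + 4) + x(2))*(-25) - 1*(-4171) = ((5*2 + 4) + (-4 + 2))*(-25) - 1*(-4171) = ((10 + 4) - 2)*(-25) + 4171 = (14 - 2)*(-25) + 4171 = 12*(-25) + 4171 = -300 + 4171 = 3871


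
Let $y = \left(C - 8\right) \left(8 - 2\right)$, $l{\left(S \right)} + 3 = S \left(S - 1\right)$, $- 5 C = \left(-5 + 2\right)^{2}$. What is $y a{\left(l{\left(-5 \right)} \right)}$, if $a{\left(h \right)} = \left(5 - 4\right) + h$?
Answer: $- \frac{8232}{5} \approx -1646.4$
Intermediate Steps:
$C = - \frac{9}{5}$ ($C = - \frac{\left(-5 + 2\right)^{2}}{5} = - \frac{\left(-3\right)^{2}}{5} = \left(- \frac{1}{5}\right) 9 = - \frac{9}{5} \approx -1.8$)
$l{\left(S \right)} = -3 + S \left(-1 + S\right)$ ($l{\left(S \right)} = -3 + S \left(S - 1\right) = -3 + S \left(-1 + S\right)$)
$a{\left(h \right)} = 1 + h$
$y = - \frac{294}{5}$ ($y = \left(- \frac{9}{5} - 8\right) \left(8 - 2\right) = \left(- \frac{49}{5}\right) 6 = - \frac{294}{5} \approx -58.8$)
$y a{\left(l{\left(-5 \right)} \right)} = - \frac{294 \left(1 - \left(-2 - 25\right)\right)}{5} = - \frac{294 \left(1 + \left(-3 + 25 + 5\right)\right)}{5} = - \frac{294 \left(1 + 27\right)}{5} = \left(- \frac{294}{5}\right) 28 = - \frac{8232}{5}$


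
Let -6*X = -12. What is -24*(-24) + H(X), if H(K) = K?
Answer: 578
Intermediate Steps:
X = 2 (X = -1/6*(-12) = 2)
-24*(-24) + H(X) = -24*(-24) + 2 = 576 + 2 = 578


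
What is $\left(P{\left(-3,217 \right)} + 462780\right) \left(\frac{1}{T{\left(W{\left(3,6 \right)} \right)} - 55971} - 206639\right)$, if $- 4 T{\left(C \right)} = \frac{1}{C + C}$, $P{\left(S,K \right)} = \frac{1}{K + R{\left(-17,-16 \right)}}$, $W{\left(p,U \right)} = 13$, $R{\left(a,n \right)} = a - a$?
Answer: $- \frac{120793368279554131459}{1263153745} \approx -9.5628 \cdot 10^{10}$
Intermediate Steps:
$R{\left(a,n \right)} = 0$
$P{\left(S,K \right)} = \frac{1}{K}$ ($P{\left(S,K \right)} = \frac{1}{K + 0} = \frac{1}{K}$)
$T{\left(C \right)} = - \frac{1}{8 C}$ ($T{\left(C \right)} = - \frac{1}{4 \left(C + C\right)} = - \frac{1}{4 \cdot 2 C} = - \frac{\frac{1}{2} \frac{1}{C}}{4} = - \frac{1}{8 C}$)
$\left(P{\left(-3,217 \right)} + 462780\right) \left(\frac{1}{T{\left(W{\left(3,6 \right)} \right)} - 55971} - 206639\right) = \left(\frac{1}{217} + 462780\right) \left(\frac{1}{- \frac{1}{8 \cdot 13} - 55971} - 206639\right) = \left(\frac{1}{217} + 462780\right) \left(\frac{1}{\left(- \frac{1}{8}\right) \frac{1}{13} - 55971} - 206639\right) = \frac{100423261 \left(\frac{1}{- \frac{1}{104} - 55971} - 206639\right)}{217} = \frac{100423261 \left(\frac{1}{- \frac{5820985}{104}} - 206639\right)}{217} = \frac{100423261 \left(- \frac{104}{5820985} - 206639\right)}{217} = \frac{100423261}{217} \left(- \frac{1202842519519}{5820985}\right) = - \frac{120793368279554131459}{1263153745}$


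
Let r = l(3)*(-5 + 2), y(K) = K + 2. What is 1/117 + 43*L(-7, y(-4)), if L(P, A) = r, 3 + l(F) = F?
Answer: 1/117 ≈ 0.0085470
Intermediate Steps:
l(F) = -3 + F
y(K) = 2 + K
r = 0 (r = (-3 + 3)*(-5 + 2) = 0*(-3) = 0)
L(P, A) = 0
1/117 + 43*L(-7, y(-4)) = 1/117 + 43*0 = 1/117 + 0 = 1/117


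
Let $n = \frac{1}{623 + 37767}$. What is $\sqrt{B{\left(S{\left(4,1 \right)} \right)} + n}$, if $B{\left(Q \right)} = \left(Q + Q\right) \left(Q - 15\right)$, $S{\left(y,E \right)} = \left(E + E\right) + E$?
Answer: $\frac{i \sqrt{106112992810}}{38390} \approx 8.4853 i$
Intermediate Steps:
$S{\left(y,E \right)} = 3 E$ ($S{\left(y,E \right)} = 2 E + E = 3 E$)
$n = \frac{1}{38390} \approx 2.6048 \cdot 10^{-5}$
$B{\left(Q \right)} = 2 Q \left(-15 + Q\right)$
$\sqrt{B{\left(S{\left(4,1 \right)} \right)} + n} = \sqrt{2 \cdot 3 \cdot 1 \left(-15 + 3 \cdot 1\right) + \frac{1}{38390}} = \sqrt{2 \cdot 3 \left(-15 + 3\right) + \frac{1}{38390}} = \sqrt{2 \cdot 3 \left(-12\right) + \frac{1}{38390}} = \sqrt{-72 + \frac{1}{38390}} = \sqrt{- \frac{2764079}{38390}} = \frac{i \sqrt{106112992810}}{38390}$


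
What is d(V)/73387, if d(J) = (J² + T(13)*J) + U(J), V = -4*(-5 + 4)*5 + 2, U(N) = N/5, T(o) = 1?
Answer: 2552/366935 ≈ 0.0069549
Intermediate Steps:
U(N) = N/5 (U(N) = N*(⅕) = N/5)
V = 22 (V = -(-4)*5 + 2 = -4*(-5) + 2 = 20 + 2 = 22)
d(J) = J² + 6*J/5 (d(J) = (J² + 1*J) + J/5 = (J² + J) + J/5 = (J + J²) + J/5 = J² + 6*J/5)
d(V)/73387 = ((⅕)*22*(6 + 5*22))/73387 = ((⅕)*22*(6 + 110))*(1/73387) = ((⅕)*22*116)*(1/73387) = (2552/5)*(1/73387) = 2552/366935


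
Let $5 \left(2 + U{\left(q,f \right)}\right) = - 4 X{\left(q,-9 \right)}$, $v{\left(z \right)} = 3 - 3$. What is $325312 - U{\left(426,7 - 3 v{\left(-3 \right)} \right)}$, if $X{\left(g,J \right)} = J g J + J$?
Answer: $\frac{1764558}{5} \approx 3.5291 \cdot 10^{5}$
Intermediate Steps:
$X{\left(g,J \right)} = J + g J^{2}$ ($X{\left(g,J \right)} = g J^{2} + J = J + g J^{2}$)
$v{\left(z \right)} = 0$
$U{\left(q,f \right)} = \frac{26}{5} - \frac{324 q}{5}$ ($U{\left(q,f \right)} = -2 + \frac{\left(-4\right) \left(- 9 \left(1 - 9 q\right)\right)}{5} = -2 + \frac{\left(-4\right) \left(-9 + 81 q\right)}{5} = -2 + \frac{36 - 324 q}{5} = -2 - \left(- \frac{36}{5} + \frac{324 q}{5}\right) = \frac{26}{5} - \frac{324 q}{5}$)
$325312 - U{\left(426,7 - 3 v{\left(-3 \right)} \right)} = 325312 - \left(\frac{26}{5} - \frac{138024}{5}\right) = 325312 - - \frac{137998}{5} = 325312 + \frac{137998}{5} = \frac{1764558}{5}$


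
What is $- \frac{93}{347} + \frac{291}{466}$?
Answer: $\frac{57639}{161702} \approx 0.35645$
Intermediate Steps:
$- \frac{93}{347} + \frac{291}{466} = \frac{57639}{161702}$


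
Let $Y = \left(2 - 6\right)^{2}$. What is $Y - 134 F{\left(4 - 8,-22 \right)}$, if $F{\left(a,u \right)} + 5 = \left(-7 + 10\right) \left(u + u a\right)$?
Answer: $-25846$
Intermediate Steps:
$Y = 16$ ($Y = \left(-4\right)^{2} = 16$)
$F{\left(a,u \right)} = -5 + 3 u + 3 a u$ ($F{\left(a,u \right)} = -5 + \left(-7 + 10\right) \left(u + u a\right) = -5 + 3 \left(u + a u\right) = -5 + \left(3 u + 3 a u\right) = -5 + 3 u + 3 a u$)
$Y - 134 F{\left(4 - 8,-22 \right)} = 16 - 134 \left(-5 + 3 \left(-22\right) + 3 \left(4 - 8\right) \left(-22\right)\right) = 16 - 134 \left(-5 - 66 + 3 \left(4 - 8\right) \left(-22\right)\right) = 16 - 134 \left(-5 - 66 + 3 \left(-4\right) \left(-22\right)\right) = 16 - 134 \left(-5 - 66 + 264\right) = 16 - 25862 = -25846$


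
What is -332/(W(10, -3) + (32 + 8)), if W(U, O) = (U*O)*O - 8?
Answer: -166/61 ≈ -2.7213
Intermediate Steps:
W(U, O) = -8 + U*O**2 (W(U, O) = (O*U)*O - 8 = U*O**2 - 8 = -8 + U*O**2)
-332/(W(10, -3) + (32 + 8)) = -332/((-8 + 10*(-3)**2) + (32 + 8)) = -332/((-8 + 10*9) + 40) = -332/((-8 + 90) + 40) = -332/(82 + 40) = -332/122 = -332*1/122 = -166/61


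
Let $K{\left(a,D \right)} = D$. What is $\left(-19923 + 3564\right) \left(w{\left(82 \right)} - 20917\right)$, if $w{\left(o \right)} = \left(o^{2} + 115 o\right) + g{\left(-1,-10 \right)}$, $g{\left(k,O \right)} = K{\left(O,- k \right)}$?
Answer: $77901558$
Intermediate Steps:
$g{\left(k,O \right)} = - k$
$w{\left(o \right)} = 1 + o^{2} + 115 o$ ($w{\left(o \right)} = \left(o^{2} + 115 o\right) - -1 = \left(o^{2} + 115 o\right) + 1 = 1 + o^{2} + 115 o$)
$\left(-19923 + 3564\right) \left(w{\left(82 \right)} - 20917\right) = \left(-19923 + 3564\right) \left(\left(1 + 82^{2} + 115 \cdot 82\right) - 20917\right) = - 16359 \left(\left(1 + 6724 + 9430\right) - 20917\right) = - 16359 \left(16155 - 20917\right) = \left(-16359\right) \left(-4762\right) = 77901558$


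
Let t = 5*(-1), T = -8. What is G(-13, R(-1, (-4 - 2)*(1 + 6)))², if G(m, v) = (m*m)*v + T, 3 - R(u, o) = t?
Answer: 1806336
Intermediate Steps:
t = -5
R(u, o) = 8 (R(u, o) = 3 - 1*(-5) = 3 + 5 = 8)
G(m, v) = -8 + v*m² (G(m, v) = (m*m)*v - 8 = m²*v - 8 = v*m² - 8 = -8 + v*m²)
G(-13, R(-1, (-4 - 2)*(1 + 6)))² = (-8 + 8*(-13)²)² = (-8 + 8*169)² = (-8 + 1352)² = 1344² = 1806336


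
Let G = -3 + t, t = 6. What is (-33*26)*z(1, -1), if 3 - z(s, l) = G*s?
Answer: 0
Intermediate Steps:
G = 3 (G = -3 + 6 = 3)
z(s, l) = 3 - 3*s
(-33*26)*z(1, -1) = (-33*26)*(3 - 3*1) = -858*(3 - 3) = -858*0 = 0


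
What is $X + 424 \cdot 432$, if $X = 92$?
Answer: $183260$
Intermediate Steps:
$X + 424 \cdot 432 = 92 + 424 \cdot 432 = 92 + 183168 = 183260$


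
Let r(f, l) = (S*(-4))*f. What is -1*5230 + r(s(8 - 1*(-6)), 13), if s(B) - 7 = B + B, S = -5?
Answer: -4530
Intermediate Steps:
s(B) = 7 + 2*B (s(B) = 7 + (B + B) = 7 + 2*B)
r(f, l) = 20*f (r(f, l) = (-5*(-4))*f = 20*f)
-1*5230 + r(s(8 - 1*(-6)), 13) = -1*5230 + 20*(7 + 2*(8 - 1*(-6))) = -5230 + 20*(7 + 2*(8 + 6)) = -5230 + 20*(7 + 2*14) = -5230 + 20*(7 + 28) = -5230 + 20*35 = -5230 + 700 = -4530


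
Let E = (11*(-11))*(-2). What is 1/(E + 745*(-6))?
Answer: -1/4228 ≈ -0.00023652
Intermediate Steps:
E = 242 (E = -121*(-2) = 242)
1/(E + 745*(-6)) = 1/(242 + 745*(-6)) = 1/(242 - 4470) = 1/(-4228) = -1/4228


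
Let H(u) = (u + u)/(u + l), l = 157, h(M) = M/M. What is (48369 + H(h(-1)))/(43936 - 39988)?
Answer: 955288/77973 ≈ 12.252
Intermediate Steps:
h(M) = 1
H(u) = 2*u/(157 + u) (H(u) = (u + u)/(u + 157) = (2*u)/(157 + u) = 2*u/(157 + u))
(48369 + H(h(-1)))/(43936 - 39988) = (48369 + 2*1/(157 + 1))/(43936 - 39988) = (48369 + 2*1/158)/3948 = (48369 + 2*1*(1/158))*(1/3948) = (48369 + 1/79)*(1/3948) = (3821152/79)*(1/3948) = 955288/77973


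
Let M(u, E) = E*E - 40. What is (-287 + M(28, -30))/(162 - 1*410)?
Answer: -573/248 ≈ -2.3105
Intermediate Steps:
M(u, E) = -40 + E**2 (M(u, E) = E**2 - 40 = -40 + E**2)
(-287 + M(28, -30))/(162 - 1*410) = (-287 + (-40 + (-30)**2))/(162 - 1*410) = (-287 + (-40 + 900))/(162 - 410) = (-287 + 860)/(-248) = 573*(-1/248) = -573/248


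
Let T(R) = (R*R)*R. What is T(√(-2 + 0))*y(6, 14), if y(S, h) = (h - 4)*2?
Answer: -40*I*√2 ≈ -56.569*I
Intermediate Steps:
y(S, h) = -8 + 2*h (y(S, h) = (-4 + h)*2 = -8 + 2*h)
T(R) = R³ (T(R) = R²*R = R³)
T(√(-2 + 0))*y(6, 14) = (√(-2 + 0))³*(-8 + 2*14) = (√(-2))³*(-8 + 28) = (I*√2)³*20 = -2*I*√2*20 = -40*I*√2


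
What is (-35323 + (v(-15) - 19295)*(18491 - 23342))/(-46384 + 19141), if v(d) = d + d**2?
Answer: -92546012/27243 ≈ -3397.1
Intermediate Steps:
(-35323 + (v(-15) - 19295)*(18491 - 23342))/(-46384 + 19141) = (-35323 + (-15*(1 - 15) - 19295)*(18491 - 23342))/(-46384 + 19141) = (-35323 + (-15*(-14) - 19295)*(-4851))/(-27243) = (-35323 + (210 - 19295)*(-4851))*(-1/27243) = (-35323 - 19085*(-4851))*(-1/27243) = (-35323 + 92581335)*(-1/27243) = 92546012*(-1/27243) = -92546012/27243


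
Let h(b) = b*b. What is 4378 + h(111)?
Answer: 16699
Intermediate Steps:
h(b) = b²
4378 + h(111) = 4378 + 111² = 4378 + 12321 = 16699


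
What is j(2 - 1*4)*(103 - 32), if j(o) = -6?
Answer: -426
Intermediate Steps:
j(2 - 1*4)*(103 - 32) = -6*(103 - 32) = -6*71 = -426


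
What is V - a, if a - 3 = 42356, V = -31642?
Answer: -74001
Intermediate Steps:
a = 42359 (a = 3 + 42356 = 42359)
V - a = -31642 - 1*42359 = -31642 - 42359 = -74001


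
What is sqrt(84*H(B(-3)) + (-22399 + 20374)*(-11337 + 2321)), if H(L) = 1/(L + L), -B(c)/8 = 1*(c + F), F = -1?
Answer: sqrt(292118421)/4 ≈ 4272.9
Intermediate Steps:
B(c) = 8 - 8*c (B(c) = -8*(c - 1) = -8*(-1 + c) = 8 - 8*c)
H(L) = 1/(2*L)
sqrt(84*H(B(-3)) + (-22399 + 20374)*(-11337 + 2321)) = sqrt(84*(1/(2*(8 - 8*(-3)))) + (-22399 + 20374)*(-11337 + 2321)) = sqrt(84*(1/(2*(8 + 24))) - 2025*(-9016)) = sqrt(84*((1/2)/32) + 18257400) = sqrt(84*((1/2)*(1/32)) + 18257400) = sqrt(84*(1/64) + 18257400) = sqrt(21/16 + 18257400) = sqrt(292118421/16) = sqrt(292118421)/4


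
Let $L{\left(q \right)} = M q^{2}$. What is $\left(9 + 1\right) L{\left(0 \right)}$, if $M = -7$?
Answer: $0$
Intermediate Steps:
$L{\left(q \right)} = - 7 q^{2}$
$\left(9 + 1\right) L{\left(0 \right)} = \left(9 + 1\right) \left(- 7 \cdot 0^{2}\right) = 10 \left(\left(-7\right) 0\right) = 10 \cdot 0 = 0$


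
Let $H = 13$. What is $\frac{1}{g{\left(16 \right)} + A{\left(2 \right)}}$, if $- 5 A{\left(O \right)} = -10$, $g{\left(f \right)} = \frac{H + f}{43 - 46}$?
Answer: $- \frac{3}{23} \approx -0.13043$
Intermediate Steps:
$g{\left(f \right)} = - \frac{13}{3} - \frac{f}{3}$ ($g{\left(f \right)} = \frac{13 + f}{43 - 46} = \frac{13 + f}{-3} = \left(13 + f\right) \left(- \frac{1}{3}\right) = - \frac{13}{3} - \frac{f}{3}$)
$A{\left(O \right)} = 2$ ($A{\left(O \right)} = \left(- \frac{1}{5}\right) \left(-10\right) = 2$)
$\frac{1}{g{\left(16 \right)} + A{\left(2 \right)}} = \frac{1}{\left(- \frac{13}{3} - \frac{16}{3}\right) + 2} = \frac{1}{- \frac{29}{3} + 2} = \frac{1}{- \frac{23}{3}} = - \frac{3}{23}$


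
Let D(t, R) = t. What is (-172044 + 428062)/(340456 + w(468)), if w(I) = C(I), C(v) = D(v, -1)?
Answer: 128009/170462 ≈ 0.75095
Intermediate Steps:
C(v) = v
w(I) = I
(-172044 + 428062)/(340456 + w(468)) = (-172044 + 428062)/(340456 + 468) = 256018/340924 = 256018*(1/340924) = 128009/170462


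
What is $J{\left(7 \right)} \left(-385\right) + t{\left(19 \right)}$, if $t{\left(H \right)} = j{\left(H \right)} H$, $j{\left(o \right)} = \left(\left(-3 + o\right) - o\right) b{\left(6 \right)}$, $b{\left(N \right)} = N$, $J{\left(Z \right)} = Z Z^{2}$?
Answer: $-132397$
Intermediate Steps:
$J{\left(Z \right)} = Z^{3}$
$j{\left(o \right)} = -18$ ($j{\left(o \right)} = \left(\left(-3 + o\right) - o\right) 6 = \left(-3\right) 6 = -18$)
$t{\left(H \right)} = - 18 H$
$J{\left(7 \right)} \left(-385\right) + t{\left(19 \right)} = 7^{3} \left(-385\right) - 342 = 343 \left(-385\right) - 342 = -132055 - 342 = -132397$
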